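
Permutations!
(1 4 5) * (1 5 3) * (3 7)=(1 4 7 3)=[0, 4, 2, 1, 7, 5, 6, 3]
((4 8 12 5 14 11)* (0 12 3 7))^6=((0 12 5 14 11 4 8 3 7))^6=(0 8 14)(3 11 12)(4 5 7)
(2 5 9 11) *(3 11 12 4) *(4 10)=[0, 1, 5, 11, 3, 9, 6, 7, 8, 12, 4, 2, 10]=(2 5 9 12 10 4 3 11)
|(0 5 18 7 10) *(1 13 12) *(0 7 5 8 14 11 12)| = |(0 8 14 11 12 1 13)(5 18)(7 10)| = 14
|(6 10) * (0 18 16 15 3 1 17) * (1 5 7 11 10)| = 12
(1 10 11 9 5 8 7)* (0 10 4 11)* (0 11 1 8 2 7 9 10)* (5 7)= (1 4)(2 5)(7 8 9)(10 11)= [0, 4, 5, 3, 1, 2, 6, 8, 9, 7, 11, 10]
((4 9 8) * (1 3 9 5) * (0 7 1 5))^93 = ((0 7 1 3 9 8 4))^93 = (0 1 9 4 7 3 8)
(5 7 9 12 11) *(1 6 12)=[0, 6, 2, 3, 4, 7, 12, 9, 8, 1, 10, 5, 11]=(1 6 12 11 5 7 9)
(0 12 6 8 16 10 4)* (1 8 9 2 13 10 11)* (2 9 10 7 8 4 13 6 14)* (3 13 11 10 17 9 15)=(0 12 14 2 6 17 9 15 3 13 7 8 16 10 11 1 4)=[12, 4, 6, 13, 0, 5, 17, 8, 16, 15, 11, 1, 14, 7, 2, 3, 10, 9]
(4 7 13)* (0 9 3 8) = (0 9 3 8)(4 7 13) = [9, 1, 2, 8, 7, 5, 6, 13, 0, 3, 10, 11, 12, 4]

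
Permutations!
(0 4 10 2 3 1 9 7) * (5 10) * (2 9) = [4, 2, 3, 1, 5, 10, 6, 0, 8, 7, 9] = (0 4 5 10 9 7)(1 2 3)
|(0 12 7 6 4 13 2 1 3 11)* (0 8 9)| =|(0 12 7 6 4 13 2 1 3 11 8 9)| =12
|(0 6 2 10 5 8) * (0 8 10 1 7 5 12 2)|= |(0 6)(1 7 5 10 12 2)|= 6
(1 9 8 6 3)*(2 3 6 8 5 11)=(1 9 5 11 2 3)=[0, 9, 3, 1, 4, 11, 6, 7, 8, 5, 10, 2]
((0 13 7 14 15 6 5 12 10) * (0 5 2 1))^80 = ((0 13 7 14 15 6 2 1)(5 12 10))^80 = (15)(5 10 12)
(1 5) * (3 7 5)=[0, 3, 2, 7, 4, 1, 6, 5]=(1 3 7 5)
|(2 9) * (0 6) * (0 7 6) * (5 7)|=6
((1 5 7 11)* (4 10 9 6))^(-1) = ((1 5 7 11)(4 10 9 6))^(-1) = (1 11 7 5)(4 6 9 10)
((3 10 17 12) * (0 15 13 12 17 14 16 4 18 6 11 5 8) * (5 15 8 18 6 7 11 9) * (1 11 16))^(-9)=((0 8)(1 11 15 13 12 3 10 14)(4 6 9 5 18 7 16))^(-9)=(0 8)(1 14 10 3 12 13 15 11)(4 7 5 6 16 18 9)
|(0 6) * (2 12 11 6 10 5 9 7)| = |(0 10 5 9 7 2 12 11 6)| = 9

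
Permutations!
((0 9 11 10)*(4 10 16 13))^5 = (0 4 16 9 10 13 11)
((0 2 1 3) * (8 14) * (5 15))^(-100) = ((0 2 1 3)(5 15)(8 14))^(-100) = (15)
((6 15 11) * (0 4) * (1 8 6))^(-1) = (0 4)(1 11 15 6 8)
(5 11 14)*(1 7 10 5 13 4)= (1 7 10 5 11 14 13 4)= [0, 7, 2, 3, 1, 11, 6, 10, 8, 9, 5, 14, 12, 4, 13]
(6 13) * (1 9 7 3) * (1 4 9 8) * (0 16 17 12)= (0 16 17 12)(1 8)(3 4 9 7)(6 13)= [16, 8, 2, 4, 9, 5, 13, 3, 1, 7, 10, 11, 0, 6, 14, 15, 17, 12]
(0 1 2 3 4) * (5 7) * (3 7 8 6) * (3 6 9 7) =[1, 2, 3, 4, 0, 8, 6, 5, 9, 7] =(0 1 2 3 4)(5 8 9 7)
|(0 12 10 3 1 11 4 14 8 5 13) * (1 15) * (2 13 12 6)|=|(0 6 2 13)(1 11 4 14 8 5 12 10 3 15)|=20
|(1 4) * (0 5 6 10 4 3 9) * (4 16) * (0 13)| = 10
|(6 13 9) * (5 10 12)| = 3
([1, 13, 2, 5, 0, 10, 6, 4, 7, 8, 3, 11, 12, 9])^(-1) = (0 4 7 8 9 13 1)(3 10 5)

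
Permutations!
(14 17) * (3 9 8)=(3 9 8)(14 17)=[0, 1, 2, 9, 4, 5, 6, 7, 3, 8, 10, 11, 12, 13, 17, 15, 16, 14]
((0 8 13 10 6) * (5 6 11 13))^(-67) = ((0 8 5 6)(10 11 13))^(-67) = (0 8 5 6)(10 13 11)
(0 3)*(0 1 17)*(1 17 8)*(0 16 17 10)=(0 3 10)(1 8)(16 17)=[3, 8, 2, 10, 4, 5, 6, 7, 1, 9, 0, 11, 12, 13, 14, 15, 17, 16]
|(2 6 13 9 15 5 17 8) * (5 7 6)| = |(2 5 17 8)(6 13 9 15 7)| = 20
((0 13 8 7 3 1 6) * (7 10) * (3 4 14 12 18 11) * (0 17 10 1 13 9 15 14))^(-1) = (0 4 7 10 17 6 1 8 13 3 11 18 12 14 15 9)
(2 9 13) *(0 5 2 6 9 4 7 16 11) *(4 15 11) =(0 5 2 15 11)(4 7 16)(6 9 13) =[5, 1, 15, 3, 7, 2, 9, 16, 8, 13, 10, 0, 12, 6, 14, 11, 4]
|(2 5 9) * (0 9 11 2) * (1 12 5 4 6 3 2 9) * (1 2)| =10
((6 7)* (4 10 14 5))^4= ((4 10 14 5)(6 7))^4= (14)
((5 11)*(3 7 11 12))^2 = (3 11 12 7 5)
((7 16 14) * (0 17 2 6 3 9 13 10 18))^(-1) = ((0 17 2 6 3 9 13 10 18)(7 16 14))^(-1) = (0 18 10 13 9 3 6 2 17)(7 14 16)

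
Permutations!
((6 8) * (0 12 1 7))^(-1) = (0 7 1 12)(6 8)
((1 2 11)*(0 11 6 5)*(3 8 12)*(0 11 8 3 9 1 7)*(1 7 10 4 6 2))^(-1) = (0 7 9 12 8)(4 10 11 5 6)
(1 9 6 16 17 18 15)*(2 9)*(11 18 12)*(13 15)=(1 2 9 6 16 17 12 11 18 13 15)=[0, 2, 9, 3, 4, 5, 16, 7, 8, 6, 10, 18, 11, 15, 14, 1, 17, 12, 13]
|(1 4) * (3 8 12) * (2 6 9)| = |(1 4)(2 6 9)(3 8 12)| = 6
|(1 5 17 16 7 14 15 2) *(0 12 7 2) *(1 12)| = |(0 1 5 17 16 2 12 7 14 15)| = 10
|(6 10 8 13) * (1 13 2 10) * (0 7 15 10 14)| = 21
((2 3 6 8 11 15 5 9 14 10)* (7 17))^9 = ((2 3 6 8 11 15 5 9 14 10)(7 17))^9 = (2 10 14 9 5 15 11 8 6 3)(7 17)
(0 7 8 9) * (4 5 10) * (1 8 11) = (0 7 11 1 8 9)(4 5 10) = [7, 8, 2, 3, 5, 10, 6, 11, 9, 0, 4, 1]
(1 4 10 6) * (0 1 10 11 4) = [1, 0, 2, 3, 11, 5, 10, 7, 8, 9, 6, 4] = (0 1)(4 11)(6 10)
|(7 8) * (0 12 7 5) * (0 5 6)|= |(0 12 7 8 6)|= 5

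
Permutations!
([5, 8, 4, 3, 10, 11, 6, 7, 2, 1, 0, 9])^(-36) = (11)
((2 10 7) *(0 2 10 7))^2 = ((0 2 7 10))^2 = (0 7)(2 10)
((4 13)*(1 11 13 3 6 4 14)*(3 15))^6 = ((1 11 13 14)(3 6 4 15))^6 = (1 13)(3 4)(6 15)(11 14)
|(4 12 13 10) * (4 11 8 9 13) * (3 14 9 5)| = |(3 14 9 13 10 11 8 5)(4 12)| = 8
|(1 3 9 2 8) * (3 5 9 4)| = |(1 5 9 2 8)(3 4)| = 10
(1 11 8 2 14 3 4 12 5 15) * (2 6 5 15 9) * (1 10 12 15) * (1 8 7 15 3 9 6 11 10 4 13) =(1 10 12 8 11 7 15 4 3 13)(2 14 9)(5 6) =[0, 10, 14, 13, 3, 6, 5, 15, 11, 2, 12, 7, 8, 1, 9, 4]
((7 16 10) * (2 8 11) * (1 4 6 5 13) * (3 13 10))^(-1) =(1 13 3 16 7 10 5 6 4)(2 11 8)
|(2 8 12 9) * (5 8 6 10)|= 7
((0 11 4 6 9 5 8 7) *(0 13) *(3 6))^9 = ((0 11 4 3 6 9 5 8 7 13))^9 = (0 13 7 8 5 9 6 3 4 11)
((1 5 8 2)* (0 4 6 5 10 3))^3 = (0 5 1)(2 3 6)(4 8 10)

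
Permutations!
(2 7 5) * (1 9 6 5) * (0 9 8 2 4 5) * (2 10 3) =(0 9 6)(1 8 10 3 2 7)(4 5) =[9, 8, 7, 2, 5, 4, 0, 1, 10, 6, 3]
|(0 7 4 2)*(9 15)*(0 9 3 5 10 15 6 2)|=12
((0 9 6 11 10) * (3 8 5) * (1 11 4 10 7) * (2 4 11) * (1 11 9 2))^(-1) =((0 2 4 10)(3 8 5)(6 9)(7 11))^(-1) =(0 10 4 2)(3 5 8)(6 9)(7 11)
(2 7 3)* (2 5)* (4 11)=(2 7 3 5)(4 11)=[0, 1, 7, 5, 11, 2, 6, 3, 8, 9, 10, 4]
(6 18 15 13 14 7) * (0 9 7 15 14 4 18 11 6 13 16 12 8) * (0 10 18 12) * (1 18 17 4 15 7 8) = (0 9 8 10 17 4 12 1 18 14 7 13 15 16)(6 11) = [9, 18, 2, 3, 12, 5, 11, 13, 10, 8, 17, 6, 1, 15, 7, 16, 0, 4, 14]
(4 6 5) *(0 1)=(0 1)(4 6 5)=[1, 0, 2, 3, 6, 4, 5]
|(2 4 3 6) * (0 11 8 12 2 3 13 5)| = 8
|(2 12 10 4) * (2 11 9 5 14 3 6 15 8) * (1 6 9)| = |(1 6 15 8 2 12 10 4 11)(3 9 5 14)| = 36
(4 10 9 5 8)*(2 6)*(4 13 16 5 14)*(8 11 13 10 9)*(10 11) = [0, 1, 6, 3, 9, 10, 2, 7, 11, 14, 8, 13, 12, 16, 4, 15, 5] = (2 6)(4 9 14)(5 10 8 11 13 16)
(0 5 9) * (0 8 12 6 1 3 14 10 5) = (1 3 14 10 5 9 8 12 6) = [0, 3, 2, 14, 4, 9, 1, 7, 12, 8, 5, 11, 6, 13, 10]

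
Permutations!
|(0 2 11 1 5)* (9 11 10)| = |(0 2 10 9 11 1 5)| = 7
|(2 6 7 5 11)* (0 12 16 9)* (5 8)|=|(0 12 16 9)(2 6 7 8 5 11)|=12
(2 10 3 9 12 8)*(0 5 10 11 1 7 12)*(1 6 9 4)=(0 5 10 3 4 1 7 12 8 2 11 6 9)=[5, 7, 11, 4, 1, 10, 9, 12, 2, 0, 3, 6, 8]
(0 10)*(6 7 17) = [10, 1, 2, 3, 4, 5, 7, 17, 8, 9, 0, 11, 12, 13, 14, 15, 16, 6] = (0 10)(6 7 17)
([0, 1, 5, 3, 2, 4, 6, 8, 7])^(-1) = [0, 1, 4, 3, 5, 2, 6, 8, 7]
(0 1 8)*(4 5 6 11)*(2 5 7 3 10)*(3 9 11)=(0 1 8)(2 5 6 3 10)(4 7 9 11)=[1, 8, 5, 10, 7, 6, 3, 9, 0, 11, 2, 4]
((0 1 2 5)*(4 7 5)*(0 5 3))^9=((0 1 2 4 7 3))^9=(0 4)(1 7)(2 3)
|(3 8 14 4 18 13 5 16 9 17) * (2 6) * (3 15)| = 22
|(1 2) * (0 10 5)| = |(0 10 5)(1 2)| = 6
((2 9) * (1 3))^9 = (1 3)(2 9)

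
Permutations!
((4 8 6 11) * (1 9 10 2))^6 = (1 10)(2 9)(4 6)(8 11)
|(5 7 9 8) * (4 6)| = 4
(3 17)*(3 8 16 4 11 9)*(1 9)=[0, 9, 2, 17, 11, 5, 6, 7, 16, 3, 10, 1, 12, 13, 14, 15, 4, 8]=(1 9 3 17 8 16 4 11)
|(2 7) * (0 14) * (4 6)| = 2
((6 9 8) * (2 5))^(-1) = (2 5)(6 8 9)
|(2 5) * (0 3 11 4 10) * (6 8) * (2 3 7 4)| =|(0 7 4 10)(2 5 3 11)(6 8)| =4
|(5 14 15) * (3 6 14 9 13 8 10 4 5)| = |(3 6 14 15)(4 5 9 13 8 10)| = 12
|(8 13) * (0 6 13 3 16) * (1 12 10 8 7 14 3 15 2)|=42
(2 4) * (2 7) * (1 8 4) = [0, 8, 1, 3, 7, 5, 6, 2, 4] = (1 8 4 7 2)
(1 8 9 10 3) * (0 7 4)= (0 7 4)(1 8 9 10 3)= [7, 8, 2, 1, 0, 5, 6, 4, 9, 10, 3]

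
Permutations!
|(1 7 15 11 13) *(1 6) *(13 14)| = |(1 7 15 11 14 13 6)| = 7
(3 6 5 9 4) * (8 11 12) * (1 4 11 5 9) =(1 4 3 6 9 11 12 8 5) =[0, 4, 2, 6, 3, 1, 9, 7, 5, 11, 10, 12, 8]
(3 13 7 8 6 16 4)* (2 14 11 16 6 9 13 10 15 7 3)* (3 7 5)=(2 14 11 16 4)(3 10 15 5)(7 8 9 13)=[0, 1, 14, 10, 2, 3, 6, 8, 9, 13, 15, 16, 12, 7, 11, 5, 4]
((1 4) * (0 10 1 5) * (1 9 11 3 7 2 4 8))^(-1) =(0 5 4 2 7 3 11 9 10)(1 8)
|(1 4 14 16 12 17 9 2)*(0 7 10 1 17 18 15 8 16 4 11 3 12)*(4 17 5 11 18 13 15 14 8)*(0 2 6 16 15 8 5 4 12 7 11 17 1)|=420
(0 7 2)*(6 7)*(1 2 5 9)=(0 6 7 5 9 1 2)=[6, 2, 0, 3, 4, 9, 7, 5, 8, 1]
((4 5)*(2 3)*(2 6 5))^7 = (2 6 4 3 5) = ((2 3 6 5 4))^7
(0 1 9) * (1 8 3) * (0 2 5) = (0 8 3 1 9 2 5) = [8, 9, 5, 1, 4, 0, 6, 7, 3, 2]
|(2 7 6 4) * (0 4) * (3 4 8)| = 7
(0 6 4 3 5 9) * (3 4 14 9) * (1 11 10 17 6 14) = [14, 11, 2, 5, 4, 3, 1, 7, 8, 0, 17, 10, 12, 13, 9, 15, 16, 6] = (0 14 9)(1 11 10 17 6)(3 5)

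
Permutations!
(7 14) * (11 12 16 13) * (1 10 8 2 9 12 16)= [0, 10, 9, 3, 4, 5, 6, 14, 2, 12, 8, 16, 1, 11, 7, 15, 13]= (1 10 8 2 9 12)(7 14)(11 16 13)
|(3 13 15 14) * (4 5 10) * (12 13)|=15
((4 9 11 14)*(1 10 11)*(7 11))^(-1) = ((1 10 7 11 14 4 9))^(-1) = (1 9 4 14 11 7 10)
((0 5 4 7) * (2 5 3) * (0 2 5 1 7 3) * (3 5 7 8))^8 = ((1 8 3 7 2)(4 5))^8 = (1 7 8 2 3)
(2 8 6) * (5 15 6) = [0, 1, 8, 3, 4, 15, 2, 7, 5, 9, 10, 11, 12, 13, 14, 6] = (2 8 5 15 6)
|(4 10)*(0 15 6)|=6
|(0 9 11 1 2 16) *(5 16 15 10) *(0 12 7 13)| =|(0 9 11 1 2 15 10 5 16 12 7 13)| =12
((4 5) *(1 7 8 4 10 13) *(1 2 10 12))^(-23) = (1 7 8 4 5 12)(2 10 13)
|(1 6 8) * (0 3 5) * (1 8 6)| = 3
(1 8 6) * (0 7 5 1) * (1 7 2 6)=[2, 8, 6, 3, 4, 7, 0, 5, 1]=(0 2 6)(1 8)(5 7)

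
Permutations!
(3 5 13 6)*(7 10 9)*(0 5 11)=(0 5 13 6 3 11)(7 10 9)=[5, 1, 2, 11, 4, 13, 3, 10, 8, 7, 9, 0, 12, 6]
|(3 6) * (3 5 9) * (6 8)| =5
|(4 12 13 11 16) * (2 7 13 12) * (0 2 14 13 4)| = |(0 2 7 4 14 13 11 16)| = 8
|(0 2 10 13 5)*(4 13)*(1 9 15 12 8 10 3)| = 12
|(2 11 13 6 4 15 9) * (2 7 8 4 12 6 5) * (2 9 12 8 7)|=|(2 11 13 5 9)(4 15 12 6 8)|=5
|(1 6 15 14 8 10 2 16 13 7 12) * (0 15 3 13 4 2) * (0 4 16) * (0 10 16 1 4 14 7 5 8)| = |(0 15 7 12 4 2 10 14)(1 6 3 13 5 8 16)| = 56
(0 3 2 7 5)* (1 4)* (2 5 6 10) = (0 3 5)(1 4)(2 7 6 10) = [3, 4, 7, 5, 1, 0, 10, 6, 8, 9, 2]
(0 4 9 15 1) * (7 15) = (0 4 9 7 15 1) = [4, 0, 2, 3, 9, 5, 6, 15, 8, 7, 10, 11, 12, 13, 14, 1]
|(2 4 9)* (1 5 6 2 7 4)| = 12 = |(1 5 6 2)(4 9 7)|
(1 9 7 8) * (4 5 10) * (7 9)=[0, 7, 2, 3, 5, 10, 6, 8, 1, 9, 4]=(1 7 8)(4 5 10)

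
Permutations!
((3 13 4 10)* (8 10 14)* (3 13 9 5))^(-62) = (3 9 5)(4 10 14 13 8)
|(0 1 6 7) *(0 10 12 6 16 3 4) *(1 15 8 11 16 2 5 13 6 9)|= 63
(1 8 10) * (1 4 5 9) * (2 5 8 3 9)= (1 3 9)(2 5)(4 8 10)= [0, 3, 5, 9, 8, 2, 6, 7, 10, 1, 4]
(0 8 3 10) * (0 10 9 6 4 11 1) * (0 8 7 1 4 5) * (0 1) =(0 7)(1 8 3 9 6 5)(4 11) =[7, 8, 2, 9, 11, 1, 5, 0, 3, 6, 10, 4]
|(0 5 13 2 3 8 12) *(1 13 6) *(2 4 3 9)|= |(0 5 6 1 13 4 3 8 12)(2 9)|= 18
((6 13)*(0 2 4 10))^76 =(13)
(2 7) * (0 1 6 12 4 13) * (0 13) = (13)(0 1 6 12 4)(2 7) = [1, 6, 7, 3, 0, 5, 12, 2, 8, 9, 10, 11, 4, 13]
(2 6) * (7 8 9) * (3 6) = (2 3 6)(7 8 9) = [0, 1, 3, 6, 4, 5, 2, 8, 9, 7]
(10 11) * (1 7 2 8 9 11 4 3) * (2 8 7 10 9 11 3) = (1 10 4 2 7 8 11 9 3) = [0, 10, 7, 1, 2, 5, 6, 8, 11, 3, 4, 9]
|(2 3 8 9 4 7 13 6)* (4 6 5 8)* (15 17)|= |(2 3 4 7 13 5 8 9 6)(15 17)|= 18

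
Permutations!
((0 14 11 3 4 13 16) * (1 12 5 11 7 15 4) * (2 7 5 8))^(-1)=(0 16 13 4 15 7 2 8 12 1 3 11 5 14)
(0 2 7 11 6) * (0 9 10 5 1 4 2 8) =(0 8)(1 4 2 7 11 6 9 10 5) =[8, 4, 7, 3, 2, 1, 9, 11, 0, 10, 5, 6]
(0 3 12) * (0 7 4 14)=(0 3 12 7 4 14)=[3, 1, 2, 12, 14, 5, 6, 4, 8, 9, 10, 11, 7, 13, 0]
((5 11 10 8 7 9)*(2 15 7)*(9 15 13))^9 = ((2 13 9 5 11 10 8)(7 15))^9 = (2 9 11 8 13 5 10)(7 15)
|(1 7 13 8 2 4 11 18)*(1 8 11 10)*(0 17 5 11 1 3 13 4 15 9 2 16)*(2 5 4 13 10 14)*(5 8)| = |(0 17 4 14 2 15 9 8 16)(1 7 13)(3 10)(5 11 18)| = 18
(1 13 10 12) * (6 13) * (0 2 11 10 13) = [2, 6, 11, 3, 4, 5, 0, 7, 8, 9, 12, 10, 1, 13] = (13)(0 2 11 10 12 1 6)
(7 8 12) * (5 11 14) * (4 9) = (4 9)(5 11 14)(7 8 12) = [0, 1, 2, 3, 9, 11, 6, 8, 12, 4, 10, 14, 7, 13, 5]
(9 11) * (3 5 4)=(3 5 4)(9 11)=[0, 1, 2, 5, 3, 4, 6, 7, 8, 11, 10, 9]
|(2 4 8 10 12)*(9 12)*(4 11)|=7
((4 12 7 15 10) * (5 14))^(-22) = (4 15 12 10 7)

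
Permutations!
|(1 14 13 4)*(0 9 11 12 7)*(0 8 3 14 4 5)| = 10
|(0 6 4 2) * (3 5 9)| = 12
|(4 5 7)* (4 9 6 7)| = 6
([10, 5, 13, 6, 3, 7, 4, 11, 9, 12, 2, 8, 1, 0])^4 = (13)(1 8 5 9 7 12 11)(3 6 4)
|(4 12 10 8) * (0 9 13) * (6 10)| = 15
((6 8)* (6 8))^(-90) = (8)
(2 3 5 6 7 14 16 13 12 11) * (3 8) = (2 8 3 5 6 7 14 16 13 12 11) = [0, 1, 8, 5, 4, 6, 7, 14, 3, 9, 10, 2, 11, 12, 16, 15, 13]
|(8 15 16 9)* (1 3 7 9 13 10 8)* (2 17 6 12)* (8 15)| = |(1 3 7 9)(2 17 6 12)(10 15 16 13)| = 4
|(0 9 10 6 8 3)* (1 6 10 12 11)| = 8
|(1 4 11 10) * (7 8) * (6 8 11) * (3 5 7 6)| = |(1 4 3 5 7 11 10)(6 8)| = 14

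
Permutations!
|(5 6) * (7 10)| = 2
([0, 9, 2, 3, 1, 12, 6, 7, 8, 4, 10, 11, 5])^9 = [0, 1, 2, 3, 4, 12, 6, 7, 8, 9, 10, 11, 5]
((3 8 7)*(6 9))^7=(3 8 7)(6 9)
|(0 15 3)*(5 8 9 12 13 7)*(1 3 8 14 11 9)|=35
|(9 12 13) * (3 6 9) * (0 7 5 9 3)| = |(0 7 5 9 12 13)(3 6)| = 6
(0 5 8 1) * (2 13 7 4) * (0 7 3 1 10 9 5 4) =(0 4 2 13 3 1 7)(5 8 10 9) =[4, 7, 13, 1, 2, 8, 6, 0, 10, 5, 9, 11, 12, 3]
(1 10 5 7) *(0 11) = [11, 10, 2, 3, 4, 7, 6, 1, 8, 9, 5, 0] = (0 11)(1 10 5 7)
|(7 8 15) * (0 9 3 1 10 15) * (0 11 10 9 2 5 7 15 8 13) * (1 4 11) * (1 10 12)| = |(15)(0 2 5 7 13)(1 9 3 4 11 12)(8 10)| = 30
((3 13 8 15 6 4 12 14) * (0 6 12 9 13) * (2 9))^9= ((0 6 4 2 9 13 8 15 12 14 3))^9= (0 14 15 13 2 6 3 12 8 9 4)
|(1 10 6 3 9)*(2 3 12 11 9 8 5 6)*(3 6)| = 21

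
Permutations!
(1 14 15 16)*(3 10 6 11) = (1 14 15 16)(3 10 6 11) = [0, 14, 2, 10, 4, 5, 11, 7, 8, 9, 6, 3, 12, 13, 15, 16, 1]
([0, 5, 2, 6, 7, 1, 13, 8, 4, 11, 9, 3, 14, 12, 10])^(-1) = (1 5)(3 11 9 10 14 12 13 6)(4 8 7)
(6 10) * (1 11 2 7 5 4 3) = (1 11 2 7 5 4 3)(6 10) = [0, 11, 7, 1, 3, 4, 10, 5, 8, 9, 6, 2]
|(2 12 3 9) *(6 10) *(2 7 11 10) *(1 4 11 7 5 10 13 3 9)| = 30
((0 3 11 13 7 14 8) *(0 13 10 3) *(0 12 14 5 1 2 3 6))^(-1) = (0 6 10 11 3 2 1 5 7 13 8 14 12)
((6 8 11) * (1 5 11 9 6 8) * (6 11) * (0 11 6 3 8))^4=((0 11)(1 5 3 8 9 6))^4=(11)(1 9 3)(5 6 8)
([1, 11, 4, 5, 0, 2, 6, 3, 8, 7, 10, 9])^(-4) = [3, 5, 9, 1, 7, 11, 6, 0, 8, 4, 10, 2]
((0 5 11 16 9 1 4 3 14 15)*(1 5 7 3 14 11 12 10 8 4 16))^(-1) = ((0 7 3 11 1 16 9 5 12 10 8 4 14 15))^(-1) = (0 15 14 4 8 10 12 5 9 16 1 11 3 7)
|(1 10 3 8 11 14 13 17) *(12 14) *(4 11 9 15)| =|(1 10 3 8 9 15 4 11 12 14 13 17)| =12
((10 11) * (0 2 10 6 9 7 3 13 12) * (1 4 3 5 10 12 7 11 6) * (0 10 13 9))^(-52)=((0 2 12 10 6)(1 4 3 9 11)(5 13 7))^(-52)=(0 10 2 6 12)(1 9 4 11 3)(5 7 13)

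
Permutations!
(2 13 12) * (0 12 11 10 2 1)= (0 12 1)(2 13 11 10)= [12, 0, 13, 3, 4, 5, 6, 7, 8, 9, 2, 10, 1, 11]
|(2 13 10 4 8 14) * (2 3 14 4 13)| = 2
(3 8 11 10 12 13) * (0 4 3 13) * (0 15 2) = (0 4 3 8 11 10 12 15 2) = [4, 1, 0, 8, 3, 5, 6, 7, 11, 9, 12, 10, 15, 13, 14, 2]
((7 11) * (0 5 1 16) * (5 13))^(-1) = (0 16 1 5 13)(7 11)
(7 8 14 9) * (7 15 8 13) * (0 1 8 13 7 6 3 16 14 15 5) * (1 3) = [3, 8, 2, 16, 4, 0, 1, 7, 15, 5, 10, 11, 12, 6, 9, 13, 14] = (0 3 16 14 9 5)(1 8 15 13 6)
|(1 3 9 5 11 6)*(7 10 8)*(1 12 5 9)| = 12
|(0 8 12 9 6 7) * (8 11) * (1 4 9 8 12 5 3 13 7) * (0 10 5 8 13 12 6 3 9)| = 35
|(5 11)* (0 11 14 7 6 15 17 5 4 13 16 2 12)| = 42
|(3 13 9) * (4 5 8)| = 3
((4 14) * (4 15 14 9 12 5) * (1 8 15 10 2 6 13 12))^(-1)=((1 8 15 14 10 2 6 13 12 5 4 9))^(-1)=(1 9 4 5 12 13 6 2 10 14 15 8)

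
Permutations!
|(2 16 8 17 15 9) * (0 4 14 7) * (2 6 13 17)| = |(0 4 14 7)(2 16 8)(6 13 17 15 9)| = 60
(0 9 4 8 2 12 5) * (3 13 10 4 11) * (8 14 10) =[9, 1, 12, 13, 14, 0, 6, 7, 2, 11, 4, 3, 5, 8, 10] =(0 9 11 3 13 8 2 12 5)(4 14 10)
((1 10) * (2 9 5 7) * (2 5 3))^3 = (1 10)(5 7) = ((1 10)(2 9 3)(5 7))^3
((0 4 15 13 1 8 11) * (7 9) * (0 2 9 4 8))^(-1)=(0 1 13 15 4 7 9 2 11 8)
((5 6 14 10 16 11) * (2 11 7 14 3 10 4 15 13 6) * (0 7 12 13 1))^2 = ((0 7 14 4 15 1)(2 11 5)(3 10 16 12 13 6))^2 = (0 14 15)(1 7 4)(2 5 11)(3 16 13)(6 10 12)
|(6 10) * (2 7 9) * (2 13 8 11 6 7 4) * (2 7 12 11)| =|(2 4 7 9 13 8)(6 10 12 11)| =12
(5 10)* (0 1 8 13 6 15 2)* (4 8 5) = [1, 5, 0, 3, 8, 10, 15, 7, 13, 9, 4, 11, 12, 6, 14, 2] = (0 1 5 10 4 8 13 6 15 2)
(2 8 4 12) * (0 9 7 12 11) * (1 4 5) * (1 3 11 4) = (0 9 7 12 2 8 5 3 11) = [9, 1, 8, 11, 4, 3, 6, 12, 5, 7, 10, 0, 2]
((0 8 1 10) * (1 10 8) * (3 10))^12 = (0 8 10 1 3)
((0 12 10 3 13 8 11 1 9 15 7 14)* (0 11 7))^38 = (0 10 13 7 11 9)(1 15 12 3 8 14)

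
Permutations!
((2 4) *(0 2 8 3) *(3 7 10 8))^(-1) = (0 3 4 2)(7 8 10)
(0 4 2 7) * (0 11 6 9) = [4, 1, 7, 3, 2, 5, 9, 11, 8, 0, 10, 6] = (0 4 2 7 11 6 9)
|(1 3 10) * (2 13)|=6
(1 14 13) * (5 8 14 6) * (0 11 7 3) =(0 11 7 3)(1 6 5 8 14 13) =[11, 6, 2, 0, 4, 8, 5, 3, 14, 9, 10, 7, 12, 1, 13]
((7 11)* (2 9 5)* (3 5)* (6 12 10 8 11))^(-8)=((2 9 3 5)(6 12 10 8 11 7))^(-8)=(6 11 10)(7 8 12)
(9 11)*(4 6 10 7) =(4 6 10 7)(9 11) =[0, 1, 2, 3, 6, 5, 10, 4, 8, 11, 7, 9]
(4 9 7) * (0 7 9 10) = [7, 1, 2, 3, 10, 5, 6, 4, 8, 9, 0] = (0 7 4 10)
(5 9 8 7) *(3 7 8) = [0, 1, 2, 7, 4, 9, 6, 5, 8, 3] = (3 7 5 9)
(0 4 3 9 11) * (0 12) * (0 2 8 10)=(0 4 3 9 11 12 2 8 10)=[4, 1, 8, 9, 3, 5, 6, 7, 10, 11, 0, 12, 2]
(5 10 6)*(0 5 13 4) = (0 5 10 6 13 4) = [5, 1, 2, 3, 0, 10, 13, 7, 8, 9, 6, 11, 12, 4]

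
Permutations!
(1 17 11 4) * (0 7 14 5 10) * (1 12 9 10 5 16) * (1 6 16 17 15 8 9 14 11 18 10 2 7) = [1, 15, 7, 3, 12, 5, 16, 11, 9, 2, 0, 4, 14, 13, 17, 8, 6, 18, 10] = (0 1 15 8 9 2 7 11 4 12 14 17 18 10)(6 16)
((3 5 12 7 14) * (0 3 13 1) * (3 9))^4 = (0 12 1 5 13 3 14 9 7)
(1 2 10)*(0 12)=(0 12)(1 2 10)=[12, 2, 10, 3, 4, 5, 6, 7, 8, 9, 1, 11, 0]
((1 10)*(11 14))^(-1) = (1 10)(11 14)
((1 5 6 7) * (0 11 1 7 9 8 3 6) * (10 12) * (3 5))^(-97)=((0 11 1 3 6 9 8 5)(10 12))^(-97)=(0 5 8 9 6 3 1 11)(10 12)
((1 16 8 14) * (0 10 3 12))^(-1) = (0 12 3 10)(1 14 8 16) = ((0 10 3 12)(1 16 8 14))^(-1)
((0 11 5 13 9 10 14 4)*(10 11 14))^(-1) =(0 4 14)(5 11 9 13)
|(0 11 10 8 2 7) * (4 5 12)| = 6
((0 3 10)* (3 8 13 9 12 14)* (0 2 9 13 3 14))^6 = ((14)(0 8 3 10 2 9 12))^6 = (14)(0 12 9 2 10 3 8)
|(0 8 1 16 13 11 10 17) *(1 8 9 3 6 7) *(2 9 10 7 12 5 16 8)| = 12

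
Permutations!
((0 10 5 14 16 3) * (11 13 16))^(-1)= (0 3 16 13 11 14 5 10)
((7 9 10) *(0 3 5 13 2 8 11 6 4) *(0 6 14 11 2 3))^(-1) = (2 8)(3 13 5)(4 6)(7 10 9)(11 14)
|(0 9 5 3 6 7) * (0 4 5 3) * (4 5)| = |(0 9 3 6 7 5)| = 6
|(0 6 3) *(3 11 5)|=|(0 6 11 5 3)|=5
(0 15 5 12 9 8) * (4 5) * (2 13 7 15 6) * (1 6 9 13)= (0 9 8)(1 6 2)(4 5 12 13 7 15)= [9, 6, 1, 3, 5, 12, 2, 15, 0, 8, 10, 11, 13, 7, 14, 4]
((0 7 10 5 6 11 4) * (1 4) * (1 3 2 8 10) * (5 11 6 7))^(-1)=(0 4 1 7 5)(2 3 11 10 8)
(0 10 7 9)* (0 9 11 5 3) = [10, 1, 2, 0, 4, 3, 6, 11, 8, 9, 7, 5] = (0 10 7 11 5 3)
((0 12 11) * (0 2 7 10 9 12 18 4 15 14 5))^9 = (0 15)(2 9)(4 5)(7 12)(10 11)(14 18)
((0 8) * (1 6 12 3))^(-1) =(0 8)(1 3 12 6)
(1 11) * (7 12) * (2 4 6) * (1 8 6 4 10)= (1 11 8 6 2 10)(7 12)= [0, 11, 10, 3, 4, 5, 2, 12, 6, 9, 1, 8, 7]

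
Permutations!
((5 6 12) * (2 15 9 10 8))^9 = (2 8 10 9 15)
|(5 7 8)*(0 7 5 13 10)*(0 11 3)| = 7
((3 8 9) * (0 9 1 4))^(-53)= (0 9 3 8 1 4)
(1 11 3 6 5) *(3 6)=(1 11 6 5)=[0, 11, 2, 3, 4, 1, 5, 7, 8, 9, 10, 6]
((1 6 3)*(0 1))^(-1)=(0 3 6 1)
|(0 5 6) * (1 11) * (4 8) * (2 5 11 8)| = 8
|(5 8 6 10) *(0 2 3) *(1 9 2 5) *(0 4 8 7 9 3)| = |(0 5 7 9 2)(1 3 4 8 6 10)| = 30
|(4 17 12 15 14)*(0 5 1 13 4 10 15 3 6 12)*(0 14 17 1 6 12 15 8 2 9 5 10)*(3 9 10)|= |(0 3 12 9 5 6 15 17 14)(1 13 4)(2 10 8)|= 9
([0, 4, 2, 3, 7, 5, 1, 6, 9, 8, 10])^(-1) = [0, 6, 2, 3, 1, 5, 7, 4, 9, 8, 10]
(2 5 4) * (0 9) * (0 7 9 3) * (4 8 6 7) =(0 3)(2 5 8 6 7 9 4) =[3, 1, 5, 0, 2, 8, 7, 9, 6, 4]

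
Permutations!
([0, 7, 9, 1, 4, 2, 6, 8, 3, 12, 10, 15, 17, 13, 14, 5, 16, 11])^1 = [0, 7, 9, 1, 4, 2, 6, 8, 3, 12, 10, 15, 17, 13, 14, 5, 16, 11]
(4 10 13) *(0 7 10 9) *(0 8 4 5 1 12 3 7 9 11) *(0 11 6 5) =[9, 12, 2, 7, 6, 1, 5, 10, 4, 8, 13, 11, 3, 0] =(0 9 8 4 6 5 1 12 3 7 10 13)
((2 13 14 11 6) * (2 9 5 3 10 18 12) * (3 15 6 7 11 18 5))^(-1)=(2 12 18 14 13)(3 9 6 15 5 10)(7 11)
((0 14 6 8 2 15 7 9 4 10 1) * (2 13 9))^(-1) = ((0 14 6 8 13 9 4 10 1)(2 15 7))^(-1) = (0 1 10 4 9 13 8 6 14)(2 7 15)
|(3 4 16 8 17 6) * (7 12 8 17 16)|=8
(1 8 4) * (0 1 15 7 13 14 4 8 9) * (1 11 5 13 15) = (0 11 5 13 14 4 1 9)(7 15) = [11, 9, 2, 3, 1, 13, 6, 15, 8, 0, 10, 5, 12, 14, 4, 7]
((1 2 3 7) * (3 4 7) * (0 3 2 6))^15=((0 3 2 4 7 1 6))^15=(0 3 2 4 7 1 6)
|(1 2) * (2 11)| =3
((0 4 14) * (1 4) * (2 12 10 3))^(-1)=((0 1 4 14)(2 12 10 3))^(-1)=(0 14 4 1)(2 3 10 12)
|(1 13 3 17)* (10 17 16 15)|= 7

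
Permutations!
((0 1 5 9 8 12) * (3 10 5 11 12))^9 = (0 1 11 12)(3 8 9 5 10)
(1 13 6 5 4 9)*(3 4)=[0, 13, 2, 4, 9, 3, 5, 7, 8, 1, 10, 11, 12, 6]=(1 13 6 5 3 4 9)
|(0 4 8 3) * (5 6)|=|(0 4 8 3)(5 6)|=4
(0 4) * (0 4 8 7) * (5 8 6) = (0 6 5 8 7) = [6, 1, 2, 3, 4, 8, 5, 0, 7]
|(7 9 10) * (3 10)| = 4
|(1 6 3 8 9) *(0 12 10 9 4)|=|(0 12 10 9 1 6 3 8 4)|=9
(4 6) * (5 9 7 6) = [0, 1, 2, 3, 5, 9, 4, 6, 8, 7] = (4 5 9 7 6)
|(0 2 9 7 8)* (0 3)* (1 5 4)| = 6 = |(0 2 9 7 8 3)(1 5 4)|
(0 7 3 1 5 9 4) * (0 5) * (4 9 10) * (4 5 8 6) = (0 7 3 1)(4 8 6)(5 10) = [7, 0, 2, 1, 8, 10, 4, 3, 6, 9, 5]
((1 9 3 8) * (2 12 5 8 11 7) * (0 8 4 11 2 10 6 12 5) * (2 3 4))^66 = ((0 8 1 9 4 11 7 10 6 12)(2 5))^66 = (0 7 1 6 4)(8 10 9 12 11)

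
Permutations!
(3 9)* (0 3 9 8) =(9)(0 3 8) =[3, 1, 2, 8, 4, 5, 6, 7, 0, 9]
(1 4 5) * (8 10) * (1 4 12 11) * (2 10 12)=(1 2 10 8 12 11)(4 5)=[0, 2, 10, 3, 5, 4, 6, 7, 12, 9, 8, 1, 11]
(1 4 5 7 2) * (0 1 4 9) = (0 1 9)(2 4 5 7) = [1, 9, 4, 3, 5, 7, 6, 2, 8, 0]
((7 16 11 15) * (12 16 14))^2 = ((7 14 12 16 11 15))^2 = (7 12 11)(14 16 15)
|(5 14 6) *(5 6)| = 2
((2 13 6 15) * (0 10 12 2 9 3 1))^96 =(0 15 12 3 13)(1 6 10 9 2)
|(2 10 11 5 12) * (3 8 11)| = |(2 10 3 8 11 5 12)| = 7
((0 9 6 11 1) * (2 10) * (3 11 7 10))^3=((0 9 6 7 10 2 3 11 1))^3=(0 7 3)(1 6 2)(9 10 11)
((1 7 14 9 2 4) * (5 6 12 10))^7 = (1 7 14 9 2 4)(5 10 12 6)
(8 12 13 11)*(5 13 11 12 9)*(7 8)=[0, 1, 2, 3, 4, 13, 6, 8, 9, 5, 10, 7, 11, 12]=(5 13 12 11 7 8 9)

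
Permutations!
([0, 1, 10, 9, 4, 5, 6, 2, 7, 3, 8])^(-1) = [0, 1, 7, 9, 4, 5, 6, 8, 10, 3, 2]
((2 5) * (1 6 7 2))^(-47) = (1 2 6 5 7)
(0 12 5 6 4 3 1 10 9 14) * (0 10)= (0 12 5 6 4 3 1)(9 14 10)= [12, 0, 2, 1, 3, 6, 4, 7, 8, 14, 9, 11, 5, 13, 10]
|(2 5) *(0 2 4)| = |(0 2 5 4)| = 4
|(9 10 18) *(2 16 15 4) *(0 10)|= |(0 10 18 9)(2 16 15 4)|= 4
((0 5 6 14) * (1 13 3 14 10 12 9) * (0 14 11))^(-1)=((14)(0 5 6 10 12 9 1 13 3 11))^(-1)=(14)(0 11 3 13 1 9 12 10 6 5)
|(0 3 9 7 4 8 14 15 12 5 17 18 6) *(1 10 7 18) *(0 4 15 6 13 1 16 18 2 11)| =20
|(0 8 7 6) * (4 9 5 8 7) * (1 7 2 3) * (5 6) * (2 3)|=9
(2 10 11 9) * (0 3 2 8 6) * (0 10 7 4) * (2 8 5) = (0 3 8 6 10 11 9 5 2 7 4) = [3, 1, 7, 8, 0, 2, 10, 4, 6, 5, 11, 9]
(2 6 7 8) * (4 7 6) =[0, 1, 4, 3, 7, 5, 6, 8, 2] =(2 4 7 8)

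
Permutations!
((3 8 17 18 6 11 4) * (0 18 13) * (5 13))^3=(0 11 8 13 6 3 5 18 4 17)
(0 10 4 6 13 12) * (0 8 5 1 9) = (0 10 4 6 13 12 8 5 1 9) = [10, 9, 2, 3, 6, 1, 13, 7, 5, 0, 4, 11, 8, 12]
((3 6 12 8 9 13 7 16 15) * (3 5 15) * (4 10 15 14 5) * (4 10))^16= (16)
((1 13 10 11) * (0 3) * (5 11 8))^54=(13)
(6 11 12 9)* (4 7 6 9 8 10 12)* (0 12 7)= (0 12 8 10 7 6 11 4)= [12, 1, 2, 3, 0, 5, 11, 6, 10, 9, 7, 4, 8]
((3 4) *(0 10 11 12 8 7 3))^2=((0 10 11 12 8 7 3 4))^2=(0 11 8 3)(4 10 12 7)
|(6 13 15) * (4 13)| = 4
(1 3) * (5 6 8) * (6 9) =(1 3)(5 9 6 8) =[0, 3, 2, 1, 4, 9, 8, 7, 5, 6]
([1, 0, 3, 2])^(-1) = [1, 0, 3, 2]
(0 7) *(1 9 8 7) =(0 1 9 8 7) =[1, 9, 2, 3, 4, 5, 6, 0, 7, 8]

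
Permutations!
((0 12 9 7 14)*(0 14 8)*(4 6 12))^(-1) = ((14)(0 4 6 12 9 7 8))^(-1) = (14)(0 8 7 9 12 6 4)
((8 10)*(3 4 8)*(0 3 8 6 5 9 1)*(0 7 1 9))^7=((0 3 4 6 5)(1 7)(8 10))^7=(0 4 5 3 6)(1 7)(8 10)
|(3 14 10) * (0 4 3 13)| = 6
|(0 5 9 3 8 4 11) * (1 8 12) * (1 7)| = 10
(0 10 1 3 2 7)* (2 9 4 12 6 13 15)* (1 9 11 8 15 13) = (0 10 9 4 12 6 1 3 11 8 15 2 7) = [10, 3, 7, 11, 12, 5, 1, 0, 15, 4, 9, 8, 6, 13, 14, 2]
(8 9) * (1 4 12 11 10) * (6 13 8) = (1 4 12 11 10)(6 13 8 9) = [0, 4, 2, 3, 12, 5, 13, 7, 9, 6, 1, 10, 11, 8]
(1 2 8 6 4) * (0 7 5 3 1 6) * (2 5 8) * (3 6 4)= (0 7 8)(1 5 6 3)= [7, 5, 2, 1, 4, 6, 3, 8, 0]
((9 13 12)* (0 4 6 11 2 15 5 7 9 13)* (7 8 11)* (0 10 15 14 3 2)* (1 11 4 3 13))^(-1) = (0 11 1 12 13 14 2 3)(4 8 5 15 10 9 7 6)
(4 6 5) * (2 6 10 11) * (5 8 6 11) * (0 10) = (0 10 5 4)(2 11)(6 8) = [10, 1, 11, 3, 0, 4, 8, 7, 6, 9, 5, 2]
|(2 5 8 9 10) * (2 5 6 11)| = 12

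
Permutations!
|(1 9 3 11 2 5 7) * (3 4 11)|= 7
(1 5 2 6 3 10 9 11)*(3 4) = (1 5 2 6 4 3 10 9 11) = [0, 5, 6, 10, 3, 2, 4, 7, 8, 11, 9, 1]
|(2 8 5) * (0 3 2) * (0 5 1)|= |(0 3 2 8 1)|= 5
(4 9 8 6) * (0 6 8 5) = (0 6 4 9 5) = [6, 1, 2, 3, 9, 0, 4, 7, 8, 5]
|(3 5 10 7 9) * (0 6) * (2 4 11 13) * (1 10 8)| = 28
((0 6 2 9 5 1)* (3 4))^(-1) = (0 1 5 9 2 6)(3 4)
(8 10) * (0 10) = [10, 1, 2, 3, 4, 5, 6, 7, 0, 9, 8] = (0 10 8)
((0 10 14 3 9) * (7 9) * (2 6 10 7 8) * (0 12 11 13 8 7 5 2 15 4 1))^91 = ((0 5 2 6 10 14 3 7 9 12 11 13 8 15 4 1))^91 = (0 13 3 5 8 7 2 15 9 6 4 12 10 1 11 14)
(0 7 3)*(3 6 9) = (0 7 6 9 3) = [7, 1, 2, 0, 4, 5, 9, 6, 8, 3]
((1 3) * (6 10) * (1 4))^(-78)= ((1 3 4)(6 10))^(-78)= (10)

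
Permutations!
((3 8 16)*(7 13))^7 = (3 8 16)(7 13)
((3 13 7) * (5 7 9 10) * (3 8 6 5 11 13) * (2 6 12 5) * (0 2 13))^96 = ((0 2 6 13 9 10 11)(5 7 8 12))^96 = (0 10 13 2 11 9 6)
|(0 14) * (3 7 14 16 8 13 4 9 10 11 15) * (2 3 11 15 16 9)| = |(0 9 10 15 11 16 8 13 4 2 3 7 14)| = 13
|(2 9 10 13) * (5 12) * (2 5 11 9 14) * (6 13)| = 14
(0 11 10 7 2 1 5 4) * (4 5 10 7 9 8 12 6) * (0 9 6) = (0 11 7 2 1 10 6 4 9 8 12) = [11, 10, 1, 3, 9, 5, 4, 2, 12, 8, 6, 7, 0]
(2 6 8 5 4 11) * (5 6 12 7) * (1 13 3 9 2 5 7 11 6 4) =(1 13 3 9 2 12 11 5)(4 6 8) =[0, 13, 12, 9, 6, 1, 8, 7, 4, 2, 10, 5, 11, 3]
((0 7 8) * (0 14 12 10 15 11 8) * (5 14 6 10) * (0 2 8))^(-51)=((0 7 2 8 6 10 15 11)(5 14 12))^(-51)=(0 10 2 11 6 7 15 8)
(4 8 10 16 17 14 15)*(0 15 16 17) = [15, 1, 2, 3, 8, 5, 6, 7, 10, 9, 17, 11, 12, 13, 16, 4, 0, 14] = (0 15 4 8 10 17 14 16)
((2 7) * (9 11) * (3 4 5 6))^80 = ((2 7)(3 4 5 6)(9 11))^80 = (11)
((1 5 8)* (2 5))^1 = (1 2 5 8)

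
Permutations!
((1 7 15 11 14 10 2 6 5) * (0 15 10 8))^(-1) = (0 8 14 11 15)(1 5 6 2 10 7)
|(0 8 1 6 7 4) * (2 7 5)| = |(0 8 1 6 5 2 7 4)| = 8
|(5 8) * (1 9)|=|(1 9)(5 8)|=2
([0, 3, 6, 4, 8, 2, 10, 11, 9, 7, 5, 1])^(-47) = [0, 4, 6, 8, 9, 2, 10, 1, 7, 11, 5, 3]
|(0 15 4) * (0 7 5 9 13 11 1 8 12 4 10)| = 9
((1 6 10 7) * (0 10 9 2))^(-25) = ((0 10 7 1 6 9 2))^(-25) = (0 1 2 7 9 10 6)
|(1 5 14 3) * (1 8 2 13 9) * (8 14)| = |(1 5 8 2 13 9)(3 14)| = 6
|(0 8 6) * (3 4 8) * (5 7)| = 10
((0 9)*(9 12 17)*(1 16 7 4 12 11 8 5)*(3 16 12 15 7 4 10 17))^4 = ((0 11 8 5 1 12 3 16 4 15 7 10 17 9))^4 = (0 1 4 17 8 3 7)(5 16 10 11 12 15 9)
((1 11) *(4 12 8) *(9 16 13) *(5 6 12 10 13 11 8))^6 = (1 16 13 4)(8 11 9 10)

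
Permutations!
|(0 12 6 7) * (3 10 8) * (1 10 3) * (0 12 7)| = 12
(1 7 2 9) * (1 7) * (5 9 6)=(2 6 5 9 7)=[0, 1, 6, 3, 4, 9, 5, 2, 8, 7]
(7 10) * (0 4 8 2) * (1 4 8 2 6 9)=[8, 4, 0, 3, 2, 5, 9, 10, 6, 1, 7]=(0 8 6 9 1 4 2)(7 10)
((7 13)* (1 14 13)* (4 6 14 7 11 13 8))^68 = (14) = ((1 7)(4 6 14 8)(11 13))^68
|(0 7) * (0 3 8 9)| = |(0 7 3 8 9)| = 5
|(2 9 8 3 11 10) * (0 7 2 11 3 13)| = 6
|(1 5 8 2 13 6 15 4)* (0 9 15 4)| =|(0 9 15)(1 5 8 2 13 6 4)| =21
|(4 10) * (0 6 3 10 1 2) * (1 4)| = |(0 6 3 10 1 2)| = 6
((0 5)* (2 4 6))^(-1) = (0 5)(2 6 4)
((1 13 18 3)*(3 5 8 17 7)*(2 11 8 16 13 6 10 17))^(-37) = ((1 6 10 17 7 3)(2 11 8)(5 16 13 18))^(-37) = (1 3 7 17 10 6)(2 8 11)(5 18 13 16)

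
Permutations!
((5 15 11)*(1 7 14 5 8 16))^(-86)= (1 14 15 8)(5 11 16 7)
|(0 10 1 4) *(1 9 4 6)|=|(0 10 9 4)(1 6)|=4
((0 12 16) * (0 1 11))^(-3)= (0 16 11 12 1)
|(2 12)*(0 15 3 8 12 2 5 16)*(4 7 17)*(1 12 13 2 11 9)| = |(0 15 3 8 13 2 11 9 1 12 5 16)(4 7 17)| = 12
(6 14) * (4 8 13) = (4 8 13)(6 14) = [0, 1, 2, 3, 8, 5, 14, 7, 13, 9, 10, 11, 12, 4, 6]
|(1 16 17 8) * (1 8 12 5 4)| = |(1 16 17 12 5 4)| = 6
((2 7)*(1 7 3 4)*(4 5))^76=((1 7 2 3 5 4))^76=(1 5 2)(3 7 4)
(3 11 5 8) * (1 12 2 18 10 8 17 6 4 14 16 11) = (1 12 2 18 10 8 3)(4 14 16 11 5 17 6) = [0, 12, 18, 1, 14, 17, 4, 7, 3, 9, 8, 5, 2, 13, 16, 15, 11, 6, 10]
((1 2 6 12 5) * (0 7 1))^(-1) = (0 5 12 6 2 1 7)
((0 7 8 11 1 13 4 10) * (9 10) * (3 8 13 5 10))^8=(0 1 3 13 10 11 9 7 5 8 4)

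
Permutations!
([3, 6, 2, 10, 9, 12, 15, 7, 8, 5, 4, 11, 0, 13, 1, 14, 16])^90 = (16)(0 12 5 9 4 10 3)(1 15)(6 14)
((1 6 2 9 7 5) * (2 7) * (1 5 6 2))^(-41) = (1 2 9)(6 7)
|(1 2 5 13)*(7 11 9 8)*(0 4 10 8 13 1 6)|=9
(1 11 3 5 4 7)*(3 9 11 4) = (1 4 7)(3 5)(9 11) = [0, 4, 2, 5, 7, 3, 6, 1, 8, 11, 10, 9]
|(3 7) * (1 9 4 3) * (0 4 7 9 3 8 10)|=|(0 4 8 10)(1 3 9 7)|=4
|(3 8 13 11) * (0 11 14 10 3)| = 10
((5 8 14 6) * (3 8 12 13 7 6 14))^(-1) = (14)(3 8)(5 6 7 13 12)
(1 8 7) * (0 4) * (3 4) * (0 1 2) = (0 3 4 1 8 7 2) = [3, 8, 0, 4, 1, 5, 6, 2, 7]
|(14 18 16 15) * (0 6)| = 4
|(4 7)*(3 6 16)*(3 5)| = |(3 6 16 5)(4 7)| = 4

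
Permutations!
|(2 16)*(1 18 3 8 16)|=6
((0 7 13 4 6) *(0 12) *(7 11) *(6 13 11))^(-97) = ((0 6 12)(4 13)(7 11))^(-97) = (0 12 6)(4 13)(7 11)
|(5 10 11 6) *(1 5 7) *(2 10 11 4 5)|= 8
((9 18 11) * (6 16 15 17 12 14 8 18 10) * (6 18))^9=(6 15 12 8 16 17 14)(9 10 18 11)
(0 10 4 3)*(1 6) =(0 10 4 3)(1 6) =[10, 6, 2, 0, 3, 5, 1, 7, 8, 9, 4]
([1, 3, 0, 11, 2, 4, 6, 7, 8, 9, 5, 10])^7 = [2, 0, 4, 1, 5, 10, 6, 7, 8, 9, 11, 3]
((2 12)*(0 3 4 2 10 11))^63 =(12)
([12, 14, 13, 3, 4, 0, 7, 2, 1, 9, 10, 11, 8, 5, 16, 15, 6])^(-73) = (0 14 2 12 16 13 8 6 5 1 7)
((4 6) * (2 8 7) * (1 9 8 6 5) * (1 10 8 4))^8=((1 9 4 5 10 8 7 2 6))^8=(1 6 2 7 8 10 5 4 9)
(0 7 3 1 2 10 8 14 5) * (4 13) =(0 7 3 1 2 10 8 14 5)(4 13) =[7, 2, 10, 1, 13, 0, 6, 3, 14, 9, 8, 11, 12, 4, 5]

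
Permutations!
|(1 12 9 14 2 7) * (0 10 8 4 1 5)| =|(0 10 8 4 1 12 9 14 2 7 5)| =11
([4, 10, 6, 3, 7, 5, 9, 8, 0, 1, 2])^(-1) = (0 8 7 4)(1 9 6 2 10)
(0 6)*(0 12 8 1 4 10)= (0 6 12 8 1 4 10)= [6, 4, 2, 3, 10, 5, 12, 7, 1, 9, 0, 11, 8]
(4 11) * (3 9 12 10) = (3 9 12 10)(4 11) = [0, 1, 2, 9, 11, 5, 6, 7, 8, 12, 3, 4, 10]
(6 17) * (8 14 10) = [0, 1, 2, 3, 4, 5, 17, 7, 14, 9, 8, 11, 12, 13, 10, 15, 16, 6] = (6 17)(8 14 10)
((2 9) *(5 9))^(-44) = (2 5 9)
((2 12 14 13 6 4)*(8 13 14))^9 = (14)(2 13)(4 8)(6 12)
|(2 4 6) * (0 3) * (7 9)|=6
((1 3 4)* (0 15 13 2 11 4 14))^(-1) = ((0 15 13 2 11 4 1 3 14))^(-1) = (0 14 3 1 4 11 2 13 15)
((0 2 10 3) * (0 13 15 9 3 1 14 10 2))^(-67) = (1 10 14)(3 13 15 9)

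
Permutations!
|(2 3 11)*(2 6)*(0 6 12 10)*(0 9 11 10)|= 8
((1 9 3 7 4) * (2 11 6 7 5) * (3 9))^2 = ((1 3 5 2 11 6 7 4))^2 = (1 5 11 7)(2 6 4 3)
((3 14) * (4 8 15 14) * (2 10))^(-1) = (2 10)(3 14 15 8 4)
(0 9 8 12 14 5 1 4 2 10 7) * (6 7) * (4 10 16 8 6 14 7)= (0 9 6 4 2 16 8 12 7)(1 10 14 5)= [9, 10, 16, 3, 2, 1, 4, 0, 12, 6, 14, 11, 7, 13, 5, 15, 8]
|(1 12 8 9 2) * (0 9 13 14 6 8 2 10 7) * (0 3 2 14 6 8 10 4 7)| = |(0 9 4 7 3 2 1 12 14 8 13 6 10)| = 13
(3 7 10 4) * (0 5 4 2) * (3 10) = (0 5 4 10 2)(3 7) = [5, 1, 0, 7, 10, 4, 6, 3, 8, 9, 2]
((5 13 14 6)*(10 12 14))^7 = (5 13 10 12 14 6)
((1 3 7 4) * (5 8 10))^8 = ((1 3 7 4)(5 8 10))^8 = (5 10 8)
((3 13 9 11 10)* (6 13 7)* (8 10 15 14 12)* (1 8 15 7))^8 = (6 11 13 7 9)(12 14 15)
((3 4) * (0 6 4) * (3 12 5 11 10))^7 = (0 3 10 11 5 12 4 6)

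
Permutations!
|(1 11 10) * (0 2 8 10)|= |(0 2 8 10 1 11)|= 6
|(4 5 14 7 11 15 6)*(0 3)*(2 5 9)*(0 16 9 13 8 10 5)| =10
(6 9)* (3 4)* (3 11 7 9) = (3 4 11 7 9 6) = [0, 1, 2, 4, 11, 5, 3, 9, 8, 6, 10, 7]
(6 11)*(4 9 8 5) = (4 9 8 5)(6 11) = [0, 1, 2, 3, 9, 4, 11, 7, 5, 8, 10, 6]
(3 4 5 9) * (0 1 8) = [1, 8, 2, 4, 5, 9, 6, 7, 0, 3] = (0 1 8)(3 4 5 9)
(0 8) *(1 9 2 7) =(0 8)(1 9 2 7) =[8, 9, 7, 3, 4, 5, 6, 1, 0, 2]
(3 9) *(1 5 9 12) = (1 5 9 3 12) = [0, 5, 2, 12, 4, 9, 6, 7, 8, 3, 10, 11, 1]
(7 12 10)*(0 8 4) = (0 8 4)(7 12 10) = [8, 1, 2, 3, 0, 5, 6, 12, 4, 9, 7, 11, 10]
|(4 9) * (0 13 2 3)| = |(0 13 2 3)(4 9)| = 4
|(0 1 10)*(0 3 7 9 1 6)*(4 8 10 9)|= |(0 6)(1 9)(3 7 4 8 10)|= 10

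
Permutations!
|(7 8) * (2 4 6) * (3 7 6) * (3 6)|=|(2 4 6)(3 7 8)|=3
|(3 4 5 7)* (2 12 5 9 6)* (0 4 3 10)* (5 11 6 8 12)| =|(0 4 9 8 12 11 6 2 5 7 10)| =11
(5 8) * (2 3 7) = (2 3 7)(5 8) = [0, 1, 3, 7, 4, 8, 6, 2, 5]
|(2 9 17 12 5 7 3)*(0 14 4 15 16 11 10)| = 7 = |(0 14 4 15 16 11 10)(2 9 17 12 5 7 3)|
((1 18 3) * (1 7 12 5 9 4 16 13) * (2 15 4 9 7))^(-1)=((1 18 3 2 15 4 16 13)(5 7 12))^(-1)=(1 13 16 4 15 2 3 18)(5 12 7)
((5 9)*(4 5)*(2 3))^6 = (9)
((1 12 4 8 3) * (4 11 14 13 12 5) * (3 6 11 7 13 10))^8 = ((1 5 4 8 6 11 14 10 3)(7 13 12))^8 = (1 3 10 14 11 6 8 4 5)(7 12 13)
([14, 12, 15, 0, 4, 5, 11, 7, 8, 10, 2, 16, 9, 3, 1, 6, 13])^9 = (0 11 10 14 16 2 1 13 15 12 3 6 9)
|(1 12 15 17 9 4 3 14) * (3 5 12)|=|(1 3 14)(4 5 12 15 17 9)|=6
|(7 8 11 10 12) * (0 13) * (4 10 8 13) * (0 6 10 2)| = 30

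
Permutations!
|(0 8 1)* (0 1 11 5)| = |(0 8 11 5)| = 4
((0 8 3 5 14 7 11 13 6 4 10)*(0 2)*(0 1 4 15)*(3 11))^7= ((0 8 11 13 6 15)(1 4 10 2)(3 5 14 7))^7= (0 8 11 13 6 15)(1 2 10 4)(3 7 14 5)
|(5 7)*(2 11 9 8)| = |(2 11 9 8)(5 7)| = 4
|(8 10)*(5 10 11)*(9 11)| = |(5 10 8 9 11)| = 5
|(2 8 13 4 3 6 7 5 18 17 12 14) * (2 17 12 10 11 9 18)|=|(2 8 13 4 3 6 7 5)(9 18 12 14 17 10 11)|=56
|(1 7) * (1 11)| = 3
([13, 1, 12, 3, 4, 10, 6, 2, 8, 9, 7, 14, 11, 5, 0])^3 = [10, 1, 14, 3, 4, 2, 6, 11, 8, 9, 12, 13, 0, 7, 5]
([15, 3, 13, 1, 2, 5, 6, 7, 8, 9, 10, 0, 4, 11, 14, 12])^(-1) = (0 11 13 2 4 12 15)(1 3)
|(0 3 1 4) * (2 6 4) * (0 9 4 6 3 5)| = |(0 5)(1 2 3)(4 9)| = 6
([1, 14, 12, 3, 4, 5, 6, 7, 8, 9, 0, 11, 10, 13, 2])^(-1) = [10, 0, 14, 3, 4, 5, 6, 7, 8, 9, 12, 11, 2, 13, 1]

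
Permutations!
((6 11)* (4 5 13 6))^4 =(4 11 6 13 5)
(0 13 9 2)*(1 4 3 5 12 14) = [13, 4, 0, 5, 3, 12, 6, 7, 8, 2, 10, 11, 14, 9, 1] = (0 13 9 2)(1 4 3 5 12 14)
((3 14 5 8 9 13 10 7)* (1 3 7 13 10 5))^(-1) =((1 3 14)(5 8 9 10 13))^(-1) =(1 14 3)(5 13 10 9 8)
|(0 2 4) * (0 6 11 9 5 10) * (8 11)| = 9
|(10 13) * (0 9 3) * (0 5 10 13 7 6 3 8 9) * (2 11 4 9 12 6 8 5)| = 11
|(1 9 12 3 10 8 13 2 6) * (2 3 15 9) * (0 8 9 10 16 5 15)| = |(0 8 13 3 16 5 15 10 9 12)(1 2 6)| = 30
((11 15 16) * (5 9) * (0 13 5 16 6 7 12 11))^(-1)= ((0 13 5 9 16)(6 7 12 11 15))^(-1)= (0 16 9 5 13)(6 15 11 12 7)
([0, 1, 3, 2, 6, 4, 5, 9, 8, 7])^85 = (2 3)(4 6 5)(7 9)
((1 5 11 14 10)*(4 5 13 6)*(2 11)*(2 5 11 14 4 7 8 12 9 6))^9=(1 10 14 2 13)(4 11)(6 9 12 8 7)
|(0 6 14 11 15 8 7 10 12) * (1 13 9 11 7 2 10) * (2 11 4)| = |(0 6 14 7 1 13 9 4 2 10 12)(8 11 15)| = 33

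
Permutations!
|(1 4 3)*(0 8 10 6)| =|(0 8 10 6)(1 4 3)| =12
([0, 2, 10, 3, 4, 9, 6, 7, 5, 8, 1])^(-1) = (1 10 2)(5 8 9)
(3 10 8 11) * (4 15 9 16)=[0, 1, 2, 10, 15, 5, 6, 7, 11, 16, 8, 3, 12, 13, 14, 9, 4]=(3 10 8 11)(4 15 9 16)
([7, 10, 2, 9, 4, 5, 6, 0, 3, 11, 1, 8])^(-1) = [7, 10, 2, 8, 4, 5, 6, 0, 11, 3, 1, 9]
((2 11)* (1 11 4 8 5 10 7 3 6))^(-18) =((1 11 2 4 8 5 10 7 3 6))^(-18) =(1 2 8 10 3)(4 5 7 6 11)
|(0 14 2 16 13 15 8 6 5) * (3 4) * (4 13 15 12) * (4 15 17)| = 13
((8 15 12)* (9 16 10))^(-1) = (8 12 15)(9 10 16)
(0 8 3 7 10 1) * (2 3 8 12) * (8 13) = (0 12 2 3 7 10 1)(8 13) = [12, 0, 3, 7, 4, 5, 6, 10, 13, 9, 1, 11, 2, 8]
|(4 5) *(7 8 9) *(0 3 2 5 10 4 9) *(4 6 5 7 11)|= 30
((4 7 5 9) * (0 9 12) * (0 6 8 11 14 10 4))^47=(0 9)(4 5 6 11 10 7 12 8 14)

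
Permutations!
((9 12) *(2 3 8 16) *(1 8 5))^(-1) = ((1 8 16 2 3 5)(9 12))^(-1) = (1 5 3 2 16 8)(9 12)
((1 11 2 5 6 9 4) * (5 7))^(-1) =((1 11 2 7 5 6 9 4))^(-1) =(1 4 9 6 5 7 2 11)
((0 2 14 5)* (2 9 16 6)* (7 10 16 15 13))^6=((0 9 15 13 7 10 16 6 2 14 5))^6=(0 16 9 6 15 2 13 14 7 5 10)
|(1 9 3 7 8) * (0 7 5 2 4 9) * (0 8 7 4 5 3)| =6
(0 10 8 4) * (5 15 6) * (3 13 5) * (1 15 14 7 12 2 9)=(0 10 8 4)(1 15 6 3 13 5 14 7 12 2 9)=[10, 15, 9, 13, 0, 14, 3, 12, 4, 1, 8, 11, 2, 5, 7, 6]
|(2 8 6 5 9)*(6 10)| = 6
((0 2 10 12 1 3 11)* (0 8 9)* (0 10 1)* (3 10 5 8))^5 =(12)(3 11)(5 9 8)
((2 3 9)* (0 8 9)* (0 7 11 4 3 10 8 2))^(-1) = (0 9 8 10 2)(3 4 11 7)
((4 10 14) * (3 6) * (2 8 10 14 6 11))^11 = ((2 8 10 6 3 11)(4 14))^11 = (2 11 3 6 10 8)(4 14)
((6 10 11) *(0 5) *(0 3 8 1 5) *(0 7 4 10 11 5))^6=(11)(0 8 5 4)(1 3 10 7)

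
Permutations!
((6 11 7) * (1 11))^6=((1 11 7 6))^6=(1 7)(6 11)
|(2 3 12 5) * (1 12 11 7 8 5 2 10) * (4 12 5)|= 21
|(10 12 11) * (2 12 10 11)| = 2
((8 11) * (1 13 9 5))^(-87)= ((1 13 9 5)(8 11))^(-87)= (1 13 9 5)(8 11)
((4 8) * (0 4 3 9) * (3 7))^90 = ((0 4 8 7 3 9))^90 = (9)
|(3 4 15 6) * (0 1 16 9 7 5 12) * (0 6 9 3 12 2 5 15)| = 30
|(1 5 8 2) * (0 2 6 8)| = |(0 2 1 5)(6 8)| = 4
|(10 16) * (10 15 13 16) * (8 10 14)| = 3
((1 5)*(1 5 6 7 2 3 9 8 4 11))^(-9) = (11)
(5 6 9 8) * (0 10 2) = (0 10 2)(5 6 9 8) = [10, 1, 0, 3, 4, 6, 9, 7, 5, 8, 2]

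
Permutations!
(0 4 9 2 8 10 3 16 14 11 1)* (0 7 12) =(0 4 9 2 8 10 3 16 14 11 1 7 12) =[4, 7, 8, 16, 9, 5, 6, 12, 10, 2, 3, 1, 0, 13, 11, 15, 14]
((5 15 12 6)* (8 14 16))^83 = (5 6 12 15)(8 16 14)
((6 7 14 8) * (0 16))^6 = (16)(6 14)(7 8)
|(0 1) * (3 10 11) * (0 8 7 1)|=|(1 8 7)(3 10 11)|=3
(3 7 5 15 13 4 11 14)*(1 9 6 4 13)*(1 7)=(1 9 6 4 11 14 3)(5 15 7)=[0, 9, 2, 1, 11, 15, 4, 5, 8, 6, 10, 14, 12, 13, 3, 7]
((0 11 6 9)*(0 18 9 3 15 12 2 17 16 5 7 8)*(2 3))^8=(18)(0 8 7 5 16 17 2 6 11)(3 12 15)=((0 11 6 2 17 16 5 7 8)(3 15 12)(9 18))^8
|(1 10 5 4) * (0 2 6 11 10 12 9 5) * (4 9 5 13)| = 30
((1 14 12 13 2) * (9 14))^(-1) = ((1 9 14 12 13 2))^(-1) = (1 2 13 12 14 9)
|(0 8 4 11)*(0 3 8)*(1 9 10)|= |(1 9 10)(3 8 4 11)|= 12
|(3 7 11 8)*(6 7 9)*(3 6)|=|(3 9)(6 7 11 8)|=4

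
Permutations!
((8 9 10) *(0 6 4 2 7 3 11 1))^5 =(0 3 4 1 7 6 11 2)(8 10 9)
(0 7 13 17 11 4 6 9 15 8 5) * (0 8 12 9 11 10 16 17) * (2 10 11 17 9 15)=[7, 1, 10, 3, 6, 8, 17, 13, 5, 2, 16, 4, 15, 0, 14, 12, 9, 11]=(0 7 13)(2 10 16 9)(4 6 17 11)(5 8)(12 15)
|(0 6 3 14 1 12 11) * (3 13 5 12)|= |(0 6 13 5 12 11)(1 3 14)|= 6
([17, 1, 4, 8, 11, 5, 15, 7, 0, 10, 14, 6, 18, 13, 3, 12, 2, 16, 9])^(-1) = (0 8 3 14 10 9 18 12 15 6 11 4 2 16 17)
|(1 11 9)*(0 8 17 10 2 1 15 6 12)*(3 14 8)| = 13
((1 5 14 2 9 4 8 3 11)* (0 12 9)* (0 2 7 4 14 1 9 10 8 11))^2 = (0 10 3 12 8)(4 9 7 11 14)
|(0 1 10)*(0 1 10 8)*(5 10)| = |(0 5 10 1 8)| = 5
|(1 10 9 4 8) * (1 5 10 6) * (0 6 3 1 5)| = 14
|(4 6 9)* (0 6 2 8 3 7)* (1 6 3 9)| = 12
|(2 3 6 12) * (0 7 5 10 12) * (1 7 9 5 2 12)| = 9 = |(12)(0 9 5 10 1 7 2 3 6)|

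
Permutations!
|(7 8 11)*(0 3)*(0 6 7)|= |(0 3 6 7 8 11)|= 6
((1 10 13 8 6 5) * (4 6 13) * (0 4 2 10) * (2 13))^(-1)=(0 1 5 6 4)(2 8 13 10)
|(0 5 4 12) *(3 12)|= |(0 5 4 3 12)|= 5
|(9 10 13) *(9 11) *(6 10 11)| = |(6 10 13)(9 11)| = 6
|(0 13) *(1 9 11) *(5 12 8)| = |(0 13)(1 9 11)(5 12 8)| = 6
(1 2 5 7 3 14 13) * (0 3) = [3, 2, 5, 14, 4, 7, 6, 0, 8, 9, 10, 11, 12, 1, 13] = (0 3 14 13 1 2 5 7)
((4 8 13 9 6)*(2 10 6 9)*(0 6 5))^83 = (0 8 10 6 13 5 4 2)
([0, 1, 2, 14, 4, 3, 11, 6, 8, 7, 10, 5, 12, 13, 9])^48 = (3 5 11 6 7 9 14)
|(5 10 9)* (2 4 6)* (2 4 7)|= |(2 7)(4 6)(5 10 9)|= 6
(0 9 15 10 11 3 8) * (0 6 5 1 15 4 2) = (0 9 4 2)(1 15 10 11 3 8 6 5) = [9, 15, 0, 8, 2, 1, 5, 7, 6, 4, 11, 3, 12, 13, 14, 10]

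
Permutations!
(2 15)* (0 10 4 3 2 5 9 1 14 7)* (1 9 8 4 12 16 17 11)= [10, 14, 15, 2, 3, 8, 6, 0, 4, 9, 12, 1, 16, 13, 7, 5, 17, 11]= (0 10 12 16 17 11 1 14 7)(2 15 5 8 4 3)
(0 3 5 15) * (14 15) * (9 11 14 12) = (0 3 5 12 9 11 14 15) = [3, 1, 2, 5, 4, 12, 6, 7, 8, 11, 10, 14, 9, 13, 15, 0]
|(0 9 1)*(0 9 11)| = |(0 11)(1 9)| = 2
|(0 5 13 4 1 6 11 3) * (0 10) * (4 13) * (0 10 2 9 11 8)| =12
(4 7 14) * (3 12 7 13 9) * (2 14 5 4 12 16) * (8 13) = (2 14 12 7 5 4 8 13 9 3 16) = [0, 1, 14, 16, 8, 4, 6, 5, 13, 3, 10, 11, 7, 9, 12, 15, 2]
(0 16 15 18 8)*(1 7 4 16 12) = [12, 7, 2, 3, 16, 5, 6, 4, 0, 9, 10, 11, 1, 13, 14, 18, 15, 17, 8] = (0 12 1 7 4 16 15 18 8)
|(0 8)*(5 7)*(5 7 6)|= |(0 8)(5 6)|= 2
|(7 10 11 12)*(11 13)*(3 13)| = |(3 13 11 12 7 10)| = 6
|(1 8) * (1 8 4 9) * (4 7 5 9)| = |(1 7 5 9)| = 4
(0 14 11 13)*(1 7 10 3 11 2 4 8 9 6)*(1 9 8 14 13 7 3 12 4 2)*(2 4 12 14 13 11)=[11, 3, 4, 2, 13, 5, 9, 10, 8, 6, 14, 7, 12, 0, 1]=(0 11 7 10 14 1 3 2 4 13)(6 9)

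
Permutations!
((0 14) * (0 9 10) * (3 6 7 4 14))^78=(0 9 4 6)(3 10 14 7)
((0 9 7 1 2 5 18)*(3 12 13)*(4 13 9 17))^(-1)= ((0 17 4 13 3 12 9 7 1 2 5 18))^(-1)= (0 18 5 2 1 7 9 12 3 13 4 17)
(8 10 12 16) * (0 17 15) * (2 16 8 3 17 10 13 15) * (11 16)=(0 10 12 8 13 15)(2 11 16 3 17)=[10, 1, 11, 17, 4, 5, 6, 7, 13, 9, 12, 16, 8, 15, 14, 0, 3, 2]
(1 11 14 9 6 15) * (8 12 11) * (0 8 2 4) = (0 8 12 11 14 9 6 15 1 2 4) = [8, 2, 4, 3, 0, 5, 15, 7, 12, 6, 10, 14, 11, 13, 9, 1]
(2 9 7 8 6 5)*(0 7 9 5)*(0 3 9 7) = (2 5)(3 9 7 8 6) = [0, 1, 5, 9, 4, 2, 3, 8, 6, 7]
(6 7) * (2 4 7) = (2 4 7 6) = [0, 1, 4, 3, 7, 5, 2, 6]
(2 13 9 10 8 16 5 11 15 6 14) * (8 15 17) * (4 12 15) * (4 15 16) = (2 13 9 10 15 6 14)(4 12 16 5 11 17 8) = [0, 1, 13, 3, 12, 11, 14, 7, 4, 10, 15, 17, 16, 9, 2, 6, 5, 8]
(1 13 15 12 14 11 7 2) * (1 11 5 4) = (1 13 15 12 14 5 4)(2 11 7) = [0, 13, 11, 3, 1, 4, 6, 2, 8, 9, 10, 7, 14, 15, 5, 12]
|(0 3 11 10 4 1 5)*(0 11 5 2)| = 8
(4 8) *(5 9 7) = (4 8)(5 9 7) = [0, 1, 2, 3, 8, 9, 6, 5, 4, 7]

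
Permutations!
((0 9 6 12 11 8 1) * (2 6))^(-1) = ((0 9 2 6 12 11 8 1))^(-1) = (0 1 8 11 12 6 2 9)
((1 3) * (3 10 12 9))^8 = (1 9 10 3 12)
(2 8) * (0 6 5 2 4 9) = (0 6 5 2 8 4 9) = [6, 1, 8, 3, 9, 2, 5, 7, 4, 0]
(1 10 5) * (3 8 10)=(1 3 8 10 5)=[0, 3, 2, 8, 4, 1, 6, 7, 10, 9, 5]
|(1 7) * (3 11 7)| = |(1 3 11 7)| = 4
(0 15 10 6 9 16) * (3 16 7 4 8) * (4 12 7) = (0 15 10 6 9 4 8 3 16)(7 12) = [15, 1, 2, 16, 8, 5, 9, 12, 3, 4, 6, 11, 7, 13, 14, 10, 0]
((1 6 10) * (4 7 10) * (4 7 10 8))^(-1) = (1 10 4 8 7 6)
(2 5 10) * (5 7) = (2 7 5 10) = [0, 1, 7, 3, 4, 10, 6, 5, 8, 9, 2]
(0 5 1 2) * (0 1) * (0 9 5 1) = [1, 2, 0, 3, 4, 9, 6, 7, 8, 5] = (0 1 2)(5 9)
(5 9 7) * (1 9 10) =(1 9 7 5 10) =[0, 9, 2, 3, 4, 10, 6, 5, 8, 7, 1]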